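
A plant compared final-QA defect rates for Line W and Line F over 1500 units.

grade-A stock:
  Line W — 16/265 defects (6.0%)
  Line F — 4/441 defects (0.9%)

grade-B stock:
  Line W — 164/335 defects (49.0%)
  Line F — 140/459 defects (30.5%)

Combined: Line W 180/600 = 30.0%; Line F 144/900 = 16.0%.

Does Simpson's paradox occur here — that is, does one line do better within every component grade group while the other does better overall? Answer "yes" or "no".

Within each component grade level (grade-A stock 6.0% vs 0.9%; grade-B stock 49.0% vs 30.5%), Line F has the lower rate every time. Pooled: 30.0% vs 16.0% — Line F has the lower rate overall. They agree.

no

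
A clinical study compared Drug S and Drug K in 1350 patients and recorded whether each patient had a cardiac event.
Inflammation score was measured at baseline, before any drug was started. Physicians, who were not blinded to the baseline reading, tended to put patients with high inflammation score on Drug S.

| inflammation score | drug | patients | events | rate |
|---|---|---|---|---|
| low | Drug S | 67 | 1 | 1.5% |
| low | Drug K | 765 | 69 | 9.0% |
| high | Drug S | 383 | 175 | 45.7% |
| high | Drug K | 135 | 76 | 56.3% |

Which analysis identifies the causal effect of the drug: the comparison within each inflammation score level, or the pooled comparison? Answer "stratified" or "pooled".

stratified

Here inflammation score is a common cause — it drives both which drug a case falls under and the outcome. The crude comparison mixes populations; the stratum-specific rates are the causally relevant ones.
Within each level — low: 1.5% vs 9.0%; high: 45.7% vs 56.3% — Drug S is lower every time.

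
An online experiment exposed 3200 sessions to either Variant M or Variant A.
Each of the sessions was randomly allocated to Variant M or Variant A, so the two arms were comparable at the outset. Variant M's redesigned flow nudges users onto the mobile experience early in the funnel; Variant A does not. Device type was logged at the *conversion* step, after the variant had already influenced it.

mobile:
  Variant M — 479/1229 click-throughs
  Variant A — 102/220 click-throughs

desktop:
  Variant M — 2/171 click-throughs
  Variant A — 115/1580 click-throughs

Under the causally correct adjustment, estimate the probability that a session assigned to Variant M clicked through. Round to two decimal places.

0.34

Device type is downstream of the variant. One should not condition on a consequence of treatment, so the overall rates are the right comparison.
So P(outcome | do(Variant M)) is just the pooled rate for Variant M: 481/1400 = 0.344.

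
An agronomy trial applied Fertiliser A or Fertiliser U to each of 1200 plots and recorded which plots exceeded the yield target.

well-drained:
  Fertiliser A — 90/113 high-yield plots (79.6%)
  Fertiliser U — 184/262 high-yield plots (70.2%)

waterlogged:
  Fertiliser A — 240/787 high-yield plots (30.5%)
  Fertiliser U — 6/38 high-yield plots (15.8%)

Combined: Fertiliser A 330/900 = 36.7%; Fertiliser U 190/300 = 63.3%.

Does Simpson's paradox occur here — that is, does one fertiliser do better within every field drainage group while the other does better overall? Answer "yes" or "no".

Within each field drainage level (well-drained 79.6% vs 70.2%; waterlogged 30.5% vs 15.8%), Fertiliser A has the higher rate every time. Pooled: 36.7% vs 63.3% — Fertiliser U has the higher rate overall. The two comparisons disagree.

yes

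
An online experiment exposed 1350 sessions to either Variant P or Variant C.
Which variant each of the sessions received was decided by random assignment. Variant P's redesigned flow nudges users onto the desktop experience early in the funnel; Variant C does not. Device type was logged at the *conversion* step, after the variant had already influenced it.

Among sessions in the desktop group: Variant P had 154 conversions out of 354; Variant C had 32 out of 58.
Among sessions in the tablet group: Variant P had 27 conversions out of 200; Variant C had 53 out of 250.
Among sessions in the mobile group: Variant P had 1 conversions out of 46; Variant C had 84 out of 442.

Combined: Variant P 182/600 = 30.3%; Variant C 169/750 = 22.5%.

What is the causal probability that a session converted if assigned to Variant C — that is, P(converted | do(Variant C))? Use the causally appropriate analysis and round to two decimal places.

0.23

Variant C is higher inside every device type stratum but Variant P is higher in aggregate. Whether to stratify depends on how device type relates to the variant.
The distribution of device type is itself part of what the variant does — it is an intermediate outcome. Holding it fixed would remove that part of the effect; the total effect is the pooled difference.
So P(outcome | do(Variant C)) is just the pooled rate for Variant C: 169/750 = 0.225.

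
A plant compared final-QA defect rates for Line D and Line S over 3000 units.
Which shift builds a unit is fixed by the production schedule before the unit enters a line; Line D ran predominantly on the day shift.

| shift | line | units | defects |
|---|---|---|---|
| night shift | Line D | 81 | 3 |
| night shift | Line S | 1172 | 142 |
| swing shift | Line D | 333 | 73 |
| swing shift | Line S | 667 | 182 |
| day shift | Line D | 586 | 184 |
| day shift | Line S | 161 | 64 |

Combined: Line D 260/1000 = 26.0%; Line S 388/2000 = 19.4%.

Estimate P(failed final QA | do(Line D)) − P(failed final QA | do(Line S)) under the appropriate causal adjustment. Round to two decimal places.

-0.07

The stratified and pooled comparisons disagree (Line D wins within each shift; Line S wins overall), so the answer turns on the causal role of shift.
Nothing the line does changes shift; the imbalance is an allocation artefact. With shift also predicting the outcome, the pooled figure is confounded, and the within-stratum comparison is the causal one.
Adjusting over the population distribution of shift: 0.418·(0.037−0.121) + 0.333·(0.219−0.273) + 0.249·(0.314−0.398) = -0.074.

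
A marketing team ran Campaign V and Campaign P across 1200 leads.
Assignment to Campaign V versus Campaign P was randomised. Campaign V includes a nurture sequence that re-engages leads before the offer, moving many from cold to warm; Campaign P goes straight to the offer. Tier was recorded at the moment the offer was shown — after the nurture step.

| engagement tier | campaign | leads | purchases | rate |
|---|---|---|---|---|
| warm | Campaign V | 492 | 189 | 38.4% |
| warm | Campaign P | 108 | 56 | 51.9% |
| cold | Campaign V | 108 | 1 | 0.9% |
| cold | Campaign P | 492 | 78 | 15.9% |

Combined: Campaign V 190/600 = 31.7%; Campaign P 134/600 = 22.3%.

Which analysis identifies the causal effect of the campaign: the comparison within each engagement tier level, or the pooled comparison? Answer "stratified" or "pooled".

pooled

Engagement tier lies on the pathway campaign → engagement tier → outcome, so adjusting for it blocks the indirect effect. For the total causal effect of campaign, use the unadjusted pooled rates.
Pooled: Campaign V 31.7% vs Campaign P 22.3%; Campaign V is higher overall.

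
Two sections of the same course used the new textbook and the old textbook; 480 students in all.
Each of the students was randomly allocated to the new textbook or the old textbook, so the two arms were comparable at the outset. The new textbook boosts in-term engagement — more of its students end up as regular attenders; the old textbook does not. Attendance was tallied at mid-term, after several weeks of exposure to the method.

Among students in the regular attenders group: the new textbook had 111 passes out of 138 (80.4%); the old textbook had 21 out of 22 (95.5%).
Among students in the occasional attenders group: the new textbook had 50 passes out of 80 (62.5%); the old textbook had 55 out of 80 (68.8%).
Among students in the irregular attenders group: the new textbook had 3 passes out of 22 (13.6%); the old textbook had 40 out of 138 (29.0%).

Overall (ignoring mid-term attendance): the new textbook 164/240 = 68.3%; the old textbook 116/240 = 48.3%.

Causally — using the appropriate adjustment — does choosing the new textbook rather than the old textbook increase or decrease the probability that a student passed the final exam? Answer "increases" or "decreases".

increases

The distribution of mid-term attendance is itself part of what the teaching method does — it is an intermediate outcome. Holding it fixed would remove that part of the effect; the total effect is the pooled difference.
Pooled: the new textbook 68.3% vs the old textbook 48.3%; the new textbook is higher overall.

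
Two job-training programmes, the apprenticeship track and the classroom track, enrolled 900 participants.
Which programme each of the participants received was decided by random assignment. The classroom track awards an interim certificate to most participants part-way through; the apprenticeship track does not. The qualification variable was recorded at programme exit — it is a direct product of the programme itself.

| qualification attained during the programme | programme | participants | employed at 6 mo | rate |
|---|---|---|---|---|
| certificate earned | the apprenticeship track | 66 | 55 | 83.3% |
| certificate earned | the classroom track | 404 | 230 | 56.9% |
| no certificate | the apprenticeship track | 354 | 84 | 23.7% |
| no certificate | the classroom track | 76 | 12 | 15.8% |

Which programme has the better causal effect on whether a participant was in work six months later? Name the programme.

the classroom track

The stratified and pooled comparisons disagree (the apprenticeship track wins within each qualification attained during the programme; the classroom track wins overall), so the answer turns on the causal role of qualification attained during the programme.
Qualification attained during the programme is recorded after the programme and is itself shifted by it — it sits on the causal path from programme to outcome. Conditioning on a mediator would strip out part of the effect we want; the pooled comparison gives the total causal effect.
Pooled: the apprenticeship track 33.1% vs the classroom track 50.4%; the classroom track is higher overall.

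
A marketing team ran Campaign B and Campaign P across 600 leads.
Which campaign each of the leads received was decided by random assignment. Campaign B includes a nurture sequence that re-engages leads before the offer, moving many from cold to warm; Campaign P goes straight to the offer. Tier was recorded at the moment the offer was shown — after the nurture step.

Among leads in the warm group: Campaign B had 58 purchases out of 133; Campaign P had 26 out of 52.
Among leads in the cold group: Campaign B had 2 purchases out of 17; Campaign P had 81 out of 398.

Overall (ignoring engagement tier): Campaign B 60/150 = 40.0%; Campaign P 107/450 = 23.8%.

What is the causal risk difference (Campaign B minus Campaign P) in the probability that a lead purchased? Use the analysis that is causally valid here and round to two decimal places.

+0.16

Campaign P is higher inside every engagement tier stratum but Campaign B is higher in aggregate. Whether to stratify depends on how engagement tier relates to the campaign.
Stratifying would compare campaigns among leads the campaigns themselves sorted into engagement tier groups — a form of selection on an intermediate. The unconditioned pooled rates give the total causal effect.
The causal difference is the pooled difference: 0.400 − 0.238 = +0.162.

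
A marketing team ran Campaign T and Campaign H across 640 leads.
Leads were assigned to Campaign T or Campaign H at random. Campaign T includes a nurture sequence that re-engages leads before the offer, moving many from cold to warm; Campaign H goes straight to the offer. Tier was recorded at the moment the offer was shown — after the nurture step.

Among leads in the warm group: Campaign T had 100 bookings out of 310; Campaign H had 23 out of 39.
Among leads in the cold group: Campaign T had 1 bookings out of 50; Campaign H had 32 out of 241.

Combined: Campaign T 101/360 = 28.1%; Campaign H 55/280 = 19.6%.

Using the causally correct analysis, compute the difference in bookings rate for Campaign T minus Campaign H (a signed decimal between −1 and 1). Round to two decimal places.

+0.08

Engagement tier is downstream of the campaign. One should not condition on a consequence of treatment, so the overall rates are the right comparison.
The causal difference is the pooled difference: 0.281 − 0.196 = +0.084.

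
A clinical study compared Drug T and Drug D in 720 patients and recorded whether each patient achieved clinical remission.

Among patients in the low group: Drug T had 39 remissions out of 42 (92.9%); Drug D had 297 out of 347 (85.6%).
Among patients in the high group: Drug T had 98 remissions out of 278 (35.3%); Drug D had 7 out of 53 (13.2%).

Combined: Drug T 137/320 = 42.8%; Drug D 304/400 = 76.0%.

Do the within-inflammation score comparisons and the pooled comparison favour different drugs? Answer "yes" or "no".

yes

Within each inflammation score level (low 92.9% vs 85.6%; high 35.3% vs 13.2%), Drug T has the higher rate every time. Pooled: 42.8% vs 76.0% — Drug D has the higher rate overall. The two comparisons disagree.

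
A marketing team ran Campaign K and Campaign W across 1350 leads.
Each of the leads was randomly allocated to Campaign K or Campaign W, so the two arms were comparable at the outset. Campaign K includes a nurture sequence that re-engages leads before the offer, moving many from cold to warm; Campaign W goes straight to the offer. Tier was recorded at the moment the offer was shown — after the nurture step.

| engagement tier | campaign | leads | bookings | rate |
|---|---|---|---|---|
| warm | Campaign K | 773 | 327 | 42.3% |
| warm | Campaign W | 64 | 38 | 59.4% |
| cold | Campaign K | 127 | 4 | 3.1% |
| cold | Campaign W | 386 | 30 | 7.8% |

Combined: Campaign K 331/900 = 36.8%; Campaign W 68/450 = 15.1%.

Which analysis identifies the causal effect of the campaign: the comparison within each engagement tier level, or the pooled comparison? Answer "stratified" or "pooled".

Engagement tier is downstream of the campaign. One should not condition on a consequence of treatment, so the overall rates are the right comparison.
Pooled: Campaign K 36.8% vs Campaign W 15.1%; Campaign K is higher overall.

pooled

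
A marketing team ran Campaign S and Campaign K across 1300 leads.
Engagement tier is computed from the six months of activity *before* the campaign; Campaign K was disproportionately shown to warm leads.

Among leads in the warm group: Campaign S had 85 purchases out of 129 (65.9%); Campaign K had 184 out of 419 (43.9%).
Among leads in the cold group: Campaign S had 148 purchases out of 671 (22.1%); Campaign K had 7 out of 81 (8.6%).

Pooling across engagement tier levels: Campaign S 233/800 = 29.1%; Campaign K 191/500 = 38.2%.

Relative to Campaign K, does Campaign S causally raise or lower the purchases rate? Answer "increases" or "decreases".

increases

Here engagement tier is a common cause — it drives both which campaign a case falls under and the outcome. The crude comparison mixes populations; the stratum-specific rates are the causally relevant ones.
Within each level — warm: 65.9% vs 43.9%; cold: 22.1% vs 8.6% — Campaign S is higher every time.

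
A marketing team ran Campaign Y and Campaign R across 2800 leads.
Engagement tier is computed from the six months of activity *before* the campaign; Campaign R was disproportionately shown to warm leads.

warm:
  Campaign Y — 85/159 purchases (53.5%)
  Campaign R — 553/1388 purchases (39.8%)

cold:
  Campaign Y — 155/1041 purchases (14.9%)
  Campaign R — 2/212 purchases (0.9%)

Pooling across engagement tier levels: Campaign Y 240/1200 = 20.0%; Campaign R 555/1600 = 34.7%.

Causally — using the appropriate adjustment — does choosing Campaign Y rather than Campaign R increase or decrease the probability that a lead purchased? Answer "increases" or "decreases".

increases

Here engagement tier is a common cause — it drives both which campaign a case falls under and the outcome. The crude comparison mixes populations; the stratum-specific rates are the causally relevant ones.
Within each level — warm: 53.5% vs 39.8%; cold: 14.9% vs 0.9% — Campaign Y is higher every time.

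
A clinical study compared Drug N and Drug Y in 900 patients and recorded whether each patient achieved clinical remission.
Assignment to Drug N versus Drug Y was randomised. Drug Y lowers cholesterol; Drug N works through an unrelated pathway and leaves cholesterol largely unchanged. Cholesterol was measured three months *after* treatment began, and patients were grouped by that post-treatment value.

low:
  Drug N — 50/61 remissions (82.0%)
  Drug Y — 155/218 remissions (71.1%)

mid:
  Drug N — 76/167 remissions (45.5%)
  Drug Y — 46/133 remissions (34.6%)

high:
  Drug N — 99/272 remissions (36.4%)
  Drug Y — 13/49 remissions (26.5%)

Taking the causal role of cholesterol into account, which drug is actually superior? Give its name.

Stratifying would compare drugs among patients the drugs themselves sorted into cholesterol groups — a form of selection on an intermediate. The unconditioned pooled rates give the total causal effect.
Pooled: Drug N 45.0% vs Drug Y 53.5%; Drug Y is higher overall.

Drug Y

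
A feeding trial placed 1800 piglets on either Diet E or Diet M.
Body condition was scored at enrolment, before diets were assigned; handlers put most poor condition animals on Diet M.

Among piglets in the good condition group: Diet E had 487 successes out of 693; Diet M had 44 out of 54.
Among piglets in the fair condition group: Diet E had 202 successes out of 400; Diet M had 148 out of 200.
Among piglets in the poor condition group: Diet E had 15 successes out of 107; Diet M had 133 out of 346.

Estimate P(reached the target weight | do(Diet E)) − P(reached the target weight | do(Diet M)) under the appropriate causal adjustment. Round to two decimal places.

-0.19

Diet M is higher inside every starting body condition stratum but Diet E is higher in aggregate. Whether to stratify depends on how starting body condition relates to the diet.
Starting body condition satisfies the back-door criterion: it is not a descendant of the diet, and it blocks the spurious path from diet to outcome. Adjusting for it (i.e., using the within-starting body condition rates) gives the causal effect.
Adjusting over the population distribution of starting body condition: 0.415·(0.703−0.815) + 0.333·(0.505−0.740) + 0.252·(0.140−0.384) = -0.186.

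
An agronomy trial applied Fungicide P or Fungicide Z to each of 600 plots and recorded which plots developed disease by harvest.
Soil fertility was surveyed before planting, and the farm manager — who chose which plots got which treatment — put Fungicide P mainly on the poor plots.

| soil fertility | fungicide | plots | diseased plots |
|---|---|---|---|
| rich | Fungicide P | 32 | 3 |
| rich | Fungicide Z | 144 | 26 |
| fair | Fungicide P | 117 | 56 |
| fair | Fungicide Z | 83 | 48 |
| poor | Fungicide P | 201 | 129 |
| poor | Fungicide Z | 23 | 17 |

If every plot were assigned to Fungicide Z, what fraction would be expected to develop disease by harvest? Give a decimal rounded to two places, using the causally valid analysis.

0.52

The stratified and pooled comparisons disagree (Fungicide P wins within each soil fertility; Fungicide Z wins overall), so the answer turns on the causal role of soil fertility.
Nothing the fungicide does changes soil fertility; the imbalance is an allocation artefact. With soil fertility also predicting the outcome, the pooled figure is confounded, and the within-stratum comparison is the causal one.
Standardising Fungicide Z to the population soil fertility mix: 0.293·26/144 + 0.333·48/83 + 0.373·17/23 = 0.522.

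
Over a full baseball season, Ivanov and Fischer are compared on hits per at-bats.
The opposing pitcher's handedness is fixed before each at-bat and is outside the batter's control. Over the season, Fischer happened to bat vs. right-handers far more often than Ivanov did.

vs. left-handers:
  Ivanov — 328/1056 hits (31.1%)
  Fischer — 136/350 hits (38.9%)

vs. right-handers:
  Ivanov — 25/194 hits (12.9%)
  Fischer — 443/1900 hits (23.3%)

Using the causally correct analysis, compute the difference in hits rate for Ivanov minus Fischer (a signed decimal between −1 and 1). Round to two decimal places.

-0.09

Since pitcher handedness is a pre-existing factor (not a product of the player) and it affects the outcome on its own, it is a confounder. The stratified rates, not the pooled rate, identify the causal effect.
Adjusting over the population distribution of pitcher handedness: 0.402·(0.311−0.389) + 0.598·(0.129−0.233) = -0.094.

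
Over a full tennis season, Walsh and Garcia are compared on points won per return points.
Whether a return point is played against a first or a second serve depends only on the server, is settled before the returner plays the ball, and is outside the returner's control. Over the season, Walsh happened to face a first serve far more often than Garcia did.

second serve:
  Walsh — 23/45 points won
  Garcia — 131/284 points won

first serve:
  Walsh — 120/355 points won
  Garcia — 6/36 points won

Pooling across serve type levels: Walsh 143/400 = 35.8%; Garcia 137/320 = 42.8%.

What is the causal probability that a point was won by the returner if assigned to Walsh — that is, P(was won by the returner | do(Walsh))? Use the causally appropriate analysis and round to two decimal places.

The imbalance in serve type arose from how return points were allocated, not from anything the player did; and serve type independently affects the outcome. The pooled gap is confounded — condition on serve type.
Standardising Walsh to the population serve type mix: 0.457·23/45 + 0.543·120/355 = 0.417.

0.42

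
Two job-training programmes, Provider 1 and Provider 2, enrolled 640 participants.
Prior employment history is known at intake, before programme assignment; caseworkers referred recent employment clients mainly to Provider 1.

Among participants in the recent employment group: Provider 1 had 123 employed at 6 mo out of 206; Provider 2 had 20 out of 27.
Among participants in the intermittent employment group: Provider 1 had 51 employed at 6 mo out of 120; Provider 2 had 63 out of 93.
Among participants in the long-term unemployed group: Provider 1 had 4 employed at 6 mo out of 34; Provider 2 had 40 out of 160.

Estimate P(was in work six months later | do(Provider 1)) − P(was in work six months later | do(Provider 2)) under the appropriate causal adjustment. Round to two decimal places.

-0.18

The prior employment history-specific comparison favours Provider 2 throughout, but the pooled figures favour Provider 1. The question is whether to condition on prior employment history.
Here prior employment history is a common cause — it drives both which programme a case falls under and the outcome. The crude comparison mixes populations; the stratum-specific rates are the causally relevant ones.
Adjusting over the population distribution of prior employment history: 0.364·(0.597−0.741) + 0.333·(0.425−0.677) + 0.303·(0.118−0.250) = -0.176.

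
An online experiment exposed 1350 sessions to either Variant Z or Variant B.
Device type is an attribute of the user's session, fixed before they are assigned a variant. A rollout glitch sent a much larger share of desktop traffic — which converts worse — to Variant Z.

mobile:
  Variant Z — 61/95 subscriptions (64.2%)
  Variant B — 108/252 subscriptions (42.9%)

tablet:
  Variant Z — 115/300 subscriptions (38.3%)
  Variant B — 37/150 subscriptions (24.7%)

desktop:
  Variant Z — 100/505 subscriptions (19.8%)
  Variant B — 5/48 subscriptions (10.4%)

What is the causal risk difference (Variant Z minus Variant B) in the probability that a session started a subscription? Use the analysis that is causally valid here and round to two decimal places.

+0.14

The stratified and pooled comparisons disagree (Variant Z wins within each device type; Variant B wins overall), so the answer turns on the causal role of device type.
Nothing the variant does changes device type; the imbalance is an allocation artefact. With device type also predicting the outcome, the pooled figure is confounded, and the within-stratum comparison is the causal one.
Adjusting over the population distribution of device type: 0.257·(0.642−0.429) + 0.333·(0.383−0.247) + 0.410·(0.198−0.104) = +0.139.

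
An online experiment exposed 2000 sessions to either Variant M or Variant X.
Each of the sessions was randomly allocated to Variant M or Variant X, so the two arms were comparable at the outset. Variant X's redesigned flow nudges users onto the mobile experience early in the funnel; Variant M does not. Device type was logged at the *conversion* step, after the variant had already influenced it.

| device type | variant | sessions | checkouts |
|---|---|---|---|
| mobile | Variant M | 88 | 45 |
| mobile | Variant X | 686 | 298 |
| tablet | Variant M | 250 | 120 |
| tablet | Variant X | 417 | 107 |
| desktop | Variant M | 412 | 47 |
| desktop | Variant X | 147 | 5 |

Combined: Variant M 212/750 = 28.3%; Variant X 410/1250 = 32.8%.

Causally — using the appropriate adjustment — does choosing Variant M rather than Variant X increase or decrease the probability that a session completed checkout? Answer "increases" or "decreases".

decreases

Variant M is higher inside every device type stratum but Variant X is higher in aggregate. Whether to stratify depends on how device type relates to the variant.
Device type here is a post-treatment variable shaped by the variant; conditioning on it would introduce bias rather than remove it. The overall comparison is the causal one.
Pooled: Variant M 28.3% vs Variant X 32.8%; Variant X is higher overall.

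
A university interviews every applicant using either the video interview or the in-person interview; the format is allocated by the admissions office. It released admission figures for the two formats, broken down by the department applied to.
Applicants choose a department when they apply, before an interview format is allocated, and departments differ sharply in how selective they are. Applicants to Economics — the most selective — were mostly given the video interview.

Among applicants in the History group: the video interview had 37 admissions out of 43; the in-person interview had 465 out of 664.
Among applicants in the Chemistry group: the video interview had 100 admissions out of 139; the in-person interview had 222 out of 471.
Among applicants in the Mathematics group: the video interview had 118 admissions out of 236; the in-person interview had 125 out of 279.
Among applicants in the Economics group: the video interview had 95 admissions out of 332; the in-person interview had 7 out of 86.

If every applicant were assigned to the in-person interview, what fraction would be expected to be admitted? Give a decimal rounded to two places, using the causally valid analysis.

The imbalance in department arose from how applicants were allocated, not from anything the interview format did; and department independently affects the outcome. The pooled gap is confounded — condition on department.
Standardising the in-person interview to the population department mix: 0.314·465/664 + 0.271·222/471 + 0.229·125/279 + 0.186·7/86 = 0.466.

0.47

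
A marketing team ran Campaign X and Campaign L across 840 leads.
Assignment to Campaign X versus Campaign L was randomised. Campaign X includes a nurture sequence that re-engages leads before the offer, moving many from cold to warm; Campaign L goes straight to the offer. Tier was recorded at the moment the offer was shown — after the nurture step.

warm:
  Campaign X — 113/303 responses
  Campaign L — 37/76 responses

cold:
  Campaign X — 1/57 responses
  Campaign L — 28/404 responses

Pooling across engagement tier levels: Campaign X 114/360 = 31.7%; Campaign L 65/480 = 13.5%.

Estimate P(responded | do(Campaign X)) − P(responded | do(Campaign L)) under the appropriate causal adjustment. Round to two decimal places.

+0.18

Engagement tier lies on the pathway campaign → engagement tier → outcome, so adjusting for it blocks the indirect effect. For the total causal effect of campaign, use the unadjusted pooled rates.
The causal difference is the pooled difference: 0.317 − 0.135 = +0.181.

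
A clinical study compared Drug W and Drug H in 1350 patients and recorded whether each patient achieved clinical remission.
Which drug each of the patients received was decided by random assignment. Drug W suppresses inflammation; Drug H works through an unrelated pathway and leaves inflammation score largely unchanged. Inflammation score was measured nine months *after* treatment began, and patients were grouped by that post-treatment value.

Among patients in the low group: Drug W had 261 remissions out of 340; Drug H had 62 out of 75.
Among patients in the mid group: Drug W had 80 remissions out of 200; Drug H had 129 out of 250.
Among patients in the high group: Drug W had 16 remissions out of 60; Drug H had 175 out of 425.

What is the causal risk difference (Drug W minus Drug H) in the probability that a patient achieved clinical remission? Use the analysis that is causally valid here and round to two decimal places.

Inflammation score lies on the pathway drug → inflammation score → outcome, so adjusting for it blocks the indirect effect. For the total causal effect of drug, use the unadjusted pooled rates.
The causal difference is the pooled difference: 0.595 − 0.488 = +0.107.

+0.11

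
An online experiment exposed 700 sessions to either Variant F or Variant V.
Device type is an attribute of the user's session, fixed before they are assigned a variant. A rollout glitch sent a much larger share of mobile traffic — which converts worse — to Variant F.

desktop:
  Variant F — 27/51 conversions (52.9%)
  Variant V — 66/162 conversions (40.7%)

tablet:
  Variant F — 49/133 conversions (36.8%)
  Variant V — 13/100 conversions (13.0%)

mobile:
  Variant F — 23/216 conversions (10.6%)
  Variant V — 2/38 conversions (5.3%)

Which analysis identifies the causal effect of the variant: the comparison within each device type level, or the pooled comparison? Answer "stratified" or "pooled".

stratified

Device type satisfies the back-door criterion: it is not a descendant of the variant, and it blocks the spurious path from variant to outcome. Adjusting for it (i.e., using the within-device type rates) gives the causal effect.
Within each level — desktop: 52.9% vs 40.7%; tablet: 36.8% vs 13.0%; mobile: 10.6% vs 5.3% — Variant F is higher every time.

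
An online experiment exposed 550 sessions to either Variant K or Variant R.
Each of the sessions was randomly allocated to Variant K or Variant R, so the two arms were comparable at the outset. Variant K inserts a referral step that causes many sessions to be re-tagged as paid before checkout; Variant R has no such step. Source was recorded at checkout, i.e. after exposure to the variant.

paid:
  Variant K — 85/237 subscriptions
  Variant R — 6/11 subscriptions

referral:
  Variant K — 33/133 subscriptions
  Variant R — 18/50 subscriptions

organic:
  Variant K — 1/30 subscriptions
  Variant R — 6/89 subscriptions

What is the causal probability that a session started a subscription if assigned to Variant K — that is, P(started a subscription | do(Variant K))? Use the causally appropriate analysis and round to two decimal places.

Variant R is higher inside every traffic source stratum but Variant K is higher in aggregate. Whether to stratify depends on how traffic source relates to the variant.
The distribution of traffic source is itself part of what the variant does — it is an intermediate outcome. Holding it fixed would remove that part of the effect; the total effect is the pooled difference.
So P(outcome | do(Variant K)) is just the pooled rate for Variant K: 119/400 = 0.297.

0.30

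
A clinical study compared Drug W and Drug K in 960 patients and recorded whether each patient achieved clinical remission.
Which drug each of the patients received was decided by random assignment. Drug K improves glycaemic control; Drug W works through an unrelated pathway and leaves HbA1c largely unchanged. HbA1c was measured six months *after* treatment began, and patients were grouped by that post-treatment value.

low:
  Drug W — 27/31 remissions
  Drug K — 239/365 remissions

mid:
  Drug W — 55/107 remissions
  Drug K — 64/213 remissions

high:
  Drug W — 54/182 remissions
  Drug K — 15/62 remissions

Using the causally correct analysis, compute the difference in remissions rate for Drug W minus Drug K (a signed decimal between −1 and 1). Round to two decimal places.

The distribution of HbA1c is itself part of what the drug does — it is an intermediate outcome. Holding it fixed would remove that part of the effect; the total effect is the pooled difference.
The causal difference is the pooled difference: 0.425 − 0.497 = -0.072.

-0.07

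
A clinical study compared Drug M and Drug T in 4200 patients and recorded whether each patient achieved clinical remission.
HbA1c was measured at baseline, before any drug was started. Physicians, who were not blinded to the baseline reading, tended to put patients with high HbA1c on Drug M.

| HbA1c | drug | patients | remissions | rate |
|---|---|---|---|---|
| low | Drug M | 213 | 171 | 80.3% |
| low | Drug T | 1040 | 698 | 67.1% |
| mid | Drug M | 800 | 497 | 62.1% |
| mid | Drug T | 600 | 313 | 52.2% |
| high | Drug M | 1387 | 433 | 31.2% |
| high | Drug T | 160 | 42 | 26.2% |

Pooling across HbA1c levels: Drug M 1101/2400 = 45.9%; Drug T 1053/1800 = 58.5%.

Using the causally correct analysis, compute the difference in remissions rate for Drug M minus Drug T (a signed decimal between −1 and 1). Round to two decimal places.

+0.09

The stratified and pooled comparisons disagree (Drug M wins within each HbA1c; Drug T wins overall), so the answer turns on the causal role of HbA1c.
Nothing the drug does changes HbA1c; the imbalance is an allocation artefact. With HbA1c also predicting the outcome, the pooled figure is confounded, and the within-stratum comparison is the causal one.
Adjusting over the population distribution of HbA1c: 0.298·(0.803−0.671) + 0.333·(0.621−0.522) + 0.368·(0.312−0.263) = +0.091.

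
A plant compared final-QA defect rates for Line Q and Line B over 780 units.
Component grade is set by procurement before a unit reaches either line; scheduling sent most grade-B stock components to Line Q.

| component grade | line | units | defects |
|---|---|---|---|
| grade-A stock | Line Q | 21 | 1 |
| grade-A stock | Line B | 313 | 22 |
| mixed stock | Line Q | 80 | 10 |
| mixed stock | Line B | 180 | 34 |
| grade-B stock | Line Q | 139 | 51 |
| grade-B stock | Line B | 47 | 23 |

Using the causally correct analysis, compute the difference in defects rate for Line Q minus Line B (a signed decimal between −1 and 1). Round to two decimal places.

-0.06

Within every component grade level Line Q has the lower rate, yet pooled Line B does — Simpson's reversal.
Here component grade is a common cause — it drives both which line a case falls under and the outcome. The crude comparison mixes populations; the stratum-specific rates are the causally relevant ones.
Adjusting over the population distribution of component grade: 0.428·(0.048−0.070) + 0.333·(0.125−0.189) + 0.238·(0.367−0.489) = -0.060.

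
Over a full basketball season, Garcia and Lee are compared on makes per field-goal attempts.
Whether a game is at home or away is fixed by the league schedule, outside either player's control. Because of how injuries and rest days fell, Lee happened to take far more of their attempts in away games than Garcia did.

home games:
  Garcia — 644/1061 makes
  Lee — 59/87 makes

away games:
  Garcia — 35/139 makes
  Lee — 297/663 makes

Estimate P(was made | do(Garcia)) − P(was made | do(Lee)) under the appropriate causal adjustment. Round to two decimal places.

-0.12

The stratified and pooled comparisons disagree (Lee wins within each game venue; Garcia wins overall), so the answer turns on the causal role of game venue.
Game venue satisfies the back-door criterion: it is not a descendant of the player, and it blocks the spurious path from player to outcome. Adjusting for it (i.e., using the within-game venue rates) gives the causal effect.
Adjusting over the population distribution of game venue: 0.589·(0.607−0.678) + 0.411·(0.252−0.448) = -0.123.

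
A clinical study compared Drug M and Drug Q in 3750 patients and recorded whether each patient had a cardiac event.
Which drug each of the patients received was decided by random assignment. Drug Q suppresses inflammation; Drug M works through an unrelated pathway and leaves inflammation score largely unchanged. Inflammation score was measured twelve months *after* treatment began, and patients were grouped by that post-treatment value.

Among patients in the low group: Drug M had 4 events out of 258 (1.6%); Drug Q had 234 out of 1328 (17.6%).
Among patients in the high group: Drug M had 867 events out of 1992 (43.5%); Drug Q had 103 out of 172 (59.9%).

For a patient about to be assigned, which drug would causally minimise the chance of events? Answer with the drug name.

Drug Q

Inflammation score lies on the pathway drug → inflammation score → outcome, so adjusting for it blocks the indirect effect. For the total causal effect of drug, use the unadjusted pooled rates.
Pooled: Drug M 38.7% vs Drug Q 22.5%; Drug Q is lower overall.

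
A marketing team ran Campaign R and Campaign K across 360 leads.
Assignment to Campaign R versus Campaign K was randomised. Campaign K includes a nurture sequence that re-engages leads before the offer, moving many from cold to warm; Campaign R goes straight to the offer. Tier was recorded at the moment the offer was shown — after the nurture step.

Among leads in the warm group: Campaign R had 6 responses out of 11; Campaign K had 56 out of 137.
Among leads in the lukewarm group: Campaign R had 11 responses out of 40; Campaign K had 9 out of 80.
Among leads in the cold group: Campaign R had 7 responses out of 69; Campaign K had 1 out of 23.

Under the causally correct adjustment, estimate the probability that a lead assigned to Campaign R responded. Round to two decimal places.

0.20

Stratifying would compare campaigns among leads the campaigns themselves sorted into engagement tier groups — a form of selection on an intermediate. The unconditioned pooled rates give the total causal effect.
So P(outcome | do(Campaign R)) is just the pooled rate for Campaign R: 24/120 = 0.200.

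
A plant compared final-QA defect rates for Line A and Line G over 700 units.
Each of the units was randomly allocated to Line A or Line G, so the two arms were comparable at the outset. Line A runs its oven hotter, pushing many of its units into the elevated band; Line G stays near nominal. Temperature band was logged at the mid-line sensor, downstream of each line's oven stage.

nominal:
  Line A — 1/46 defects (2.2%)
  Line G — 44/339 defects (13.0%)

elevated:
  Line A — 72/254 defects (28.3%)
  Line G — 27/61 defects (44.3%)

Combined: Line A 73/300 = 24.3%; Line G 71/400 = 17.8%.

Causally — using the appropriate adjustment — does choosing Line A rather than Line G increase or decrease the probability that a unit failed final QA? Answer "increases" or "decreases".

increases

In-process temperature band is recorded after the line and is itself shifted by it — it sits on the causal path from line to outcome. Conditioning on a mediator would strip out part of the effect we want; the pooled comparison gives the total causal effect.
Pooled: Line A 24.3% vs Line G 17.8%; Line G is lower overall.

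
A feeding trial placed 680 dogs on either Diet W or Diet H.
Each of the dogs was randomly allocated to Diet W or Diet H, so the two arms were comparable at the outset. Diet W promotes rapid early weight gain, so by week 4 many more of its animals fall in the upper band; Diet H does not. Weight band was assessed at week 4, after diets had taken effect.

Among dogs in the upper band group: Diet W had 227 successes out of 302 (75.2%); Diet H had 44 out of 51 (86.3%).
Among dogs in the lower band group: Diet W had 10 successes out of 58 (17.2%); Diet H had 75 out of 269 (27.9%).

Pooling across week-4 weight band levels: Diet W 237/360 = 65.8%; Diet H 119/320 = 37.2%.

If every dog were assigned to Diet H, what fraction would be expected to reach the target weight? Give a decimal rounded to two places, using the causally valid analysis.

Week-4 weight band lies on the pathway diet → week-4 weight band → outcome, so adjusting for it blocks the indirect effect. For the total causal effect of diet, use the unadjusted pooled rates.
So P(outcome | do(Diet H)) is just the pooled rate for Diet H: 119/320 = 0.372.

0.37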